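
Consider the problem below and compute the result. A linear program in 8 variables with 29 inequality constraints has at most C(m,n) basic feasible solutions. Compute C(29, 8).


Each vertex corresponds to some choice of n active constraints out of m, so the number of vertices is at most C(m, n) = m! / (n!(m-n)!).
m = 29, n = 8
Numerator: 29 * 28 * 27 * 26 * 25 * 24 * 23 * 22
Denominator: 8! = 40320
C(29, 8) = 4292145


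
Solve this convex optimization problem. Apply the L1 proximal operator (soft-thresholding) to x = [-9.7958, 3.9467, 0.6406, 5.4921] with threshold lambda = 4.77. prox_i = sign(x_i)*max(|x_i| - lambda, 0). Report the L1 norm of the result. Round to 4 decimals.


Soft-thresholding with lambda = 4.77:
prox(-9.7958) = sign(-9.7958)*max(|-9.7958| - 4.77, 0) = -5.0258
prox(3.9467) = sign(3.9467)*max(|3.9467| - 4.77, 0) = 0.0
prox(0.6406) = sign(0.6406)*max(|0.6406| - 4.77, 0) = 0.0
prox(5.4921) = sign(5.4921)*max(|5.4921| - 4.77, 0) = 0.7221
prox(x) = [-5.0258, 0.0, 0.0, 0.7221]
||prox(x)||_1 = 5.0258 + 0.0 + 0.0 + 0.7221 = 5.7479


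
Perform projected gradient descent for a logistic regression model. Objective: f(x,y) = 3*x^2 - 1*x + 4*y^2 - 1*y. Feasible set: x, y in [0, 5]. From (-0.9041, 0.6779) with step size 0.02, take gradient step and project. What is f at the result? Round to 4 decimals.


Step 1: Compute gradient at (-0.9041, 0.6779).
grad_x = 2*3*-0.9041 - 1 = -6.4246
grad_y = 2*4*0.6779 - 1 = 4.4232
Step 2: Gradient step.
x_raw = -0.9041 - 0.02*-6.4246 = -0.7756
y_raw = 0.6779 - 0.02*4.4232 = 0.5894
Step 3: Project onto [0, 5].
x_proj = clip(-0.7756) = 0.0
y_proj = clip(0.5894) = 0.5894
Step 4: Evaluate f.
f(0.0, 0.5894) = 0.8003


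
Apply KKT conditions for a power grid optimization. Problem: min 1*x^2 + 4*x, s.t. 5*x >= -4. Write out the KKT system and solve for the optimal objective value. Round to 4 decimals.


Step 1: Try lambda = 0 (constraint inactive).
x_unc = -4/(2*1) = -2.0
Check: 5*-2.0 = -10.0 < -4 -- violated!
Step 2: Constraint must be active: 5*x = -4
x* = -4/5 = -0.8
lambda = (2*1*(-0.8) + 4)/5 = 0.48
Step 3: Compute optimal value.
f(x*) = 1*(-0.8)^2 + 4*(-0.8) = -2.56


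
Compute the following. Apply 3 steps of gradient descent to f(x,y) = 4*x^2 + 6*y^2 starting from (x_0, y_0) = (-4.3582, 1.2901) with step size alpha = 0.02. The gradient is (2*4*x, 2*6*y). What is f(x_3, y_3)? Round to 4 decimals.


Gradient descent on f(x,y) = 4*x^2 + 6*y^2.
Starting point: (-4.3582, 1.2901), alpha = 0.02
Step 1: grad_x = 2*4*-4.3582 = -34.8656, grad_y = 2*6*1.2901 = 15.4812
  x_1 = -4.3582 - 0.02*-34.8656 = -3.6609
  y_1 = 1.2901 - 0.02*15.4812 = 0.9805
Step 2: grad_x = 2*4*-3.6609 = -29.2871, grad_y = 2*6*0.9805 = 11.7657
  x_2 = -3.6609 - 0.02*-29.2871 = -3.0751
  y_2 = 0.9805 - 0.02*11.7657 = 0.7452
Step 3: grad_x = 2*4*-3.0751 = -24.6012, grad_y = 2*6*0.7452 = 8.9419
  x_3 = -3.0751 - 0.02*-24.6012 = -2.5831
  y_3 = 0.7452 - 0.02*8.9419 = 0.5663
f(-2.5831, 0.5663) = 4*(-2.5831)^2 + 6*0.5663^2 = 28.6144


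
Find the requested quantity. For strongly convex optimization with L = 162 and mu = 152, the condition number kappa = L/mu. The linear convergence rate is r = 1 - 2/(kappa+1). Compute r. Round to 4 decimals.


Step 1: Compute the condition number.
kappa = L/mu = 162/152 = 1.0658
Step 2: Compute the convergence rate.
r = 1 - 2/(kappa + 1) = 1 - 2*mu/(L + mu) = (L - mu)/(L + mu) = 10/314 = 0.0318


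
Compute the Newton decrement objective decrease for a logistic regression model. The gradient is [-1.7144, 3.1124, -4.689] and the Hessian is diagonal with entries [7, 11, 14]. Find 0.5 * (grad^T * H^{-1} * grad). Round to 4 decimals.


Step 1: H is diagonal, so H^(-1) * g = [-0.2449, 0.2829, -0.3349].
Step 2: g^T H^(-1) g = sum_i g_i^2 / H_ii
  = (-1.7144)^2/7 + (3.1124)^2/11 + (-4.689)^2/14
  = 0.4199 + 0.8806 + 1.5705 = 2.871
Step 3: Objective decrease = 0.5 * g^T H^(-1) g = 1.4355


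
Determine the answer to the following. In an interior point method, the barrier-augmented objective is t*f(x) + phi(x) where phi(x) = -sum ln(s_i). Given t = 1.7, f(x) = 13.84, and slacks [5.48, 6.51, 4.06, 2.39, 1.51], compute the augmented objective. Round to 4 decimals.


Step 1: Compute log-barrier.
ln values: [1.7011, 1.8733, 1.4012, 0.8713, 0.4121]
phi = -(1.7011 + 1.8733 + 1.4012 + 0.8713 + 0.4121) = -6.259
Step 2: Compute augmented objective.
t*f(x) = 1.7*13.84 = 23.528
Total = 23.528 - 6.259 = 17.269


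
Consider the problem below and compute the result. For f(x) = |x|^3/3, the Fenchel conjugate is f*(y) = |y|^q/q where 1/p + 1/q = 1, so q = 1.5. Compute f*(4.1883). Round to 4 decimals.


The conjugate exponent q satisfies 1/p + 1/q = 1.
p = 3, so q = 3/(3 - 1) = 1.5
|y|^q = 4.1883^1.5 = 8.5715
f*(4.1883) = 8.5715 / 1.5 = 5.7143


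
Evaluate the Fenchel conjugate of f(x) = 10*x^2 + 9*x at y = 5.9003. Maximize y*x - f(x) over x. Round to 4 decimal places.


f*(y) = sup_x {y*x - a*x^2 - b*x} = sup_x {(y-b)*x - a*x^2}
FOC: (y - b) - 2a*x = 0 => x* = (y - b)/(2a)
x* = (5.9003 - 9)/(2*10) = -0.155
f*(5.9003) = (y-b)^2/(4a) = (5.9003 - 9)^2/(4*10)
= 9.6081/40 = 0.2402


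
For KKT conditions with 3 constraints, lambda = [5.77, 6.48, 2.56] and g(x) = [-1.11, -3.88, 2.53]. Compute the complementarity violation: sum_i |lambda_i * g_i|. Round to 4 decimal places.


KKT complementary slackness check:
lambda_1 * g_1 = 5.77 * -1.11 = -6.4047
lambda_2 * g_2 = 6.48 * -3.88 = -25.1424
lambda_3 * g_3 = 2.56 * 2.53 = 6.4768
Total violation = 6.4047 + 25.1424 + 6.4768 = 38.0239


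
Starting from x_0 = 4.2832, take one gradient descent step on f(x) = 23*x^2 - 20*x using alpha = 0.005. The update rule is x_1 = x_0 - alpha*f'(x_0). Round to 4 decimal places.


We compute the gradient at x_0 and apply the update.
f'(x) = 46*x - 20
f'(4.2832) = 46*4.2832 - 20 = 177.0272
x_1 = 4.2832 - 0.005*177.0272 = 3.3981


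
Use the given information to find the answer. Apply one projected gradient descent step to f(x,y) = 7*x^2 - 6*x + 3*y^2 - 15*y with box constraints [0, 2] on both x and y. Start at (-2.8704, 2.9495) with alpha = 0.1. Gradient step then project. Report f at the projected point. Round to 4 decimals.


Step 1: Compute gradient at (-2.8704, 2.9495).
grad_x = 2*7*-2.8704 - 6 = -46.1856
grad_y = 2*3*2.9495 - 15 = 2.697
Step 2: Gradient step.
x_raw = -2.8704 - 0.1*-46.1856 = 1.7482
y_raw = 2.9495 - 0.1*2.697 = 2.6798
Step 3: Project onto [0, 2].
x_proj = clip(1.7482) = 1.7482
y_proj = clip(2.6798) = 2.0
Step 4: Evaluate f.
f(1.7482, 2.0) = -7.0965


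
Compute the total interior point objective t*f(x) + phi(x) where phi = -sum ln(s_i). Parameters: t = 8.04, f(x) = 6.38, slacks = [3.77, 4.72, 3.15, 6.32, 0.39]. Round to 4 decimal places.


Step 1: Compute log-barrier.
ln values: [1.3271, 1.5518, 1.1474, 1.8437, -0.9416]
phi = -(1.3271 + 1.5518 + 1.1474 + 1.8437 - 0.9416) = -4.9284
Step 2: Compute augmented objective.
t*f(x) = 8.04*6.38 = 51.2952
Total = 51.2952 - 4.9284 = 46.3668


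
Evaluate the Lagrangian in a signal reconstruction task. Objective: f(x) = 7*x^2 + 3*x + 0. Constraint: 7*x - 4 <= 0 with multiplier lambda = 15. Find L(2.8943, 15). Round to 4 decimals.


Step 1: Evaluate f(x).
f(2.8943) = 7*2.8943^2 + 3*2.8943 + 0 = 67.3217
Step 2: Evaluate g(x).
g(2.8943) = 7*2.8943 - 4 = 16.2601
Step 3: Compute Lagrangian.
L = 67.3217 + 15*16.2601 = 311.2232


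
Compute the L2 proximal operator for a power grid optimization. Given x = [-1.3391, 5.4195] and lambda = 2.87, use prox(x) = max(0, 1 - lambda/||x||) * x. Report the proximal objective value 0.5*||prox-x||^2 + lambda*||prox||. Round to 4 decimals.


Step 1: Compute ||x||.
||x|| = 5.5825
Step 2: Compute scaling factor.
scale = max(0, 1 - 2.87/5.5825) = 0.4859
Step 3: prox(x) = [-0.6507, 2.6333]
||prox(x)|| = 2.7125
Step 4: Proximal objective.
0.5*||prox-x||^2 = 4.1185
lambda*||prox|| = 7.7849
Total = 11.9033


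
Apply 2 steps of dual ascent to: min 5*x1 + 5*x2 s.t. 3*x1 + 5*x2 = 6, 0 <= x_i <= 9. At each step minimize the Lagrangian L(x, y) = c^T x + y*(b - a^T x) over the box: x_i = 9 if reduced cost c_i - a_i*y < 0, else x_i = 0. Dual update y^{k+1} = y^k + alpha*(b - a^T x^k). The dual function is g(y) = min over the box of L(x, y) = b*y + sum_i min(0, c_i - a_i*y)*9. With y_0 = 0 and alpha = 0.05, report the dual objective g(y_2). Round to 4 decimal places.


Dual ascent for LP: min 5*x1 + 5*x2, 3*x1 + 5*x2 = 6, 0 <= x_i <= 9
Step 1: y^k = 0.0, reduced costs: (5.0, 5.0)
  x^k = (0.0, 0.0), subgradient = b - a^T x = 6.0
  y^{k+1} = 0.0 + 0.05*6.0 = 0.3
Step 2: y^k = 0.3, reduced costs: (4.1, 3.5)
  x^k = (0.0, 0.0), subgradient = b - a^T x = 6.0
  y^{k+1} = 0.3 + 0.05*6.0 = 0.6
Dual objective at y_2 = 0.6: reduced costs (3.2, 2.0), box minimizer x = (0.0, 0.0)
g(y_2) = b*y + (c1 - a1*y)*x1 + (c2 - a2*y)*x2 = 6*0.6 + 3.2*0.0 + 2.0*0.0 = 3.6 + 0.0 + 0.0 = 3.6


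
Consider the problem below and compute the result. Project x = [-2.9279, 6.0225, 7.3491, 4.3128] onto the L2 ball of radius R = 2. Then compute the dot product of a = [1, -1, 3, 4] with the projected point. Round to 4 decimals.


Step 1: Compute ||x|| (intermediates to 6 decimals).
||x|| = sqrt((-2.9279)^2 + 6.0225^2 + 7.3491^2 + 4.3128^2) = 10.837556
Step 2: Project.
Since ||x|| > R, scale = R/||x|| = 2/10.837556 = 0.184543, proj(x) = scale * x
proj(x) = [-0.540323, 1.11141, 1.356225, 0.795897]
Step 3: Dot product.
a^T * proj(x) = 1*(-0.540323) - 1*1.11141 + 3*1.356225 + 4*0.795897 = 5.6005


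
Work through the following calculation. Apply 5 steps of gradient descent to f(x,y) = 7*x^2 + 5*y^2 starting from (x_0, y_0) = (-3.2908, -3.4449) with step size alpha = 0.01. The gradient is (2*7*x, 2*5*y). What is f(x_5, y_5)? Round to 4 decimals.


Gradient descent on f(x,y) = 7*x^2 + 5*y^2.
Starting point: (-3.2908, -3.4449), alpha = 0.01
Step 1: grad_x = 2*7*-3.2908 = -46.0712, grad_y = 2*5*-3.4449 = -34.449
  x_1 = -3.2908 - 0.01*-46.0712 = -2.8301
  y_1 = -3.4449 - 0.01*-34.449 = -3.1004
Step 2: grad_x = 2*7*-2.8301 = -39.6212, grad_y = 2*5*-3.1004 = -31.0041
  x_2 = -2.8301 - 0.01*-39.6212 = -2.4339
  y_2 = -3.1004 - 0.01*-31.0041 = -2.7904
Step 3: grad_x = 2*7*-2.4339 = -34.0743, grad_y = 2*5*-2.7904 = -27.9037
  x_3 = -2.4339 - 0.01*-34.0743 = -2.0931
  y_3 = -2.7904 - 0.01*-27.9037 = -2.5113
Step 4: grad_x = 2*7*-2.0931 = -29.3039, grad_y = 2*5*-2.5113 = -25.1133
  x_4 = -2.0931 - 0.01*-29.3039 = -1.8001
  y_4 = -2.5113 - 0.01*-25.1133 = -2.2602
Step 5: grad_x = 2*7*-1.8001 = -25.2013, grad_y = 2*5*-2.2602 = -22.602
  x_5 = -1.8001 - 0.01*-25.2013 = -1.5481
  y_5 = -2.2602 - 0.01*-22.602 = -2.0342
f(-1.5481, -2.0342) = 7*(-1.5481)^2 + 5*(-2.0342)^2 = 37.4653


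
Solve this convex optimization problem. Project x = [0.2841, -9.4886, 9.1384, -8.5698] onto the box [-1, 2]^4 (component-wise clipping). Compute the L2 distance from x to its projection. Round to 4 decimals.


Project each component onto [-1, 2].
clip(0.2841) = 0.2841, clip(-9.4886) = -1.0, clip(9.1384) = 2.0, clip(-8.5698) = -1.0
Projection = [0.2841, -1.0, 2.0, -1.0]
Squared diffs: [0.0, 72.0563, 50.9568, 57.3019]
Distance = sqrt(180.315) = 13.4281


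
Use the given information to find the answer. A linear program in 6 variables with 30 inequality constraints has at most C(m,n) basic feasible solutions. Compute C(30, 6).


Each vertex corresponds to some choice of n active constraints out of m, so the number of vertices is at most C(m, n) = m! / (n!(m-n)!).
m = 30, n = 6
Numerator: 30 * 29 * 28 * 27 * 26 * 25
Denominator: 6! = 720
C(30, 6) = 593775


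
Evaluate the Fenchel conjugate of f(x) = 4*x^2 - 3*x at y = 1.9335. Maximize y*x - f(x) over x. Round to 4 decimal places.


f*(y) = sup_x {y*x - a*x^2 - b*x} = sup_x {(y-b)*x - a*x^2}
FOC: (y - b) - 2a*x = 0 => x* = (y - b)/(2a)
x* = (1.9335 + 3)/(2*4) = 0.6167
f*(1.9335) = (y-b)^2/(4a) = (1.9335 + 3)^2/(4*4)
= 24.3394/16 = 1.5212


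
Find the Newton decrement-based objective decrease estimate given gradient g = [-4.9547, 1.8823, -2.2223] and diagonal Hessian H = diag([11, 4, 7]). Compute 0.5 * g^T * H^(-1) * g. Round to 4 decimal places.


Step 1: H is diagonal, so H^(-1) * g = [-0.4504, 0.4706, -0.3175].
Step 2: g^T H^(-1) g = sum_i g_i^2 / H_ii
  = (-4.9547)^2/11 + (1.8823)^2/4 + (-2.2223)^2/7
  = 2.2317 + 0.8858 + 0.7055 = 3.823
Step 3: Objective decrease = 0.5 * g^T H^(-1) g = 1.9115


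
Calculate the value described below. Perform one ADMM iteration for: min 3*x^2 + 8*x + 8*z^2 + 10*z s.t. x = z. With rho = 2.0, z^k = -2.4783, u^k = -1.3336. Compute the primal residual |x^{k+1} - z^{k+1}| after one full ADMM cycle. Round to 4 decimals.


ADMM iteration with rho = 2.0, z^k = -2.4783, u^k = -1.3336
Step 1: x-update.
Minimize 3*x^2 + 8*x + (2.0/2)*(x + 2.4783 - 1.3336)^2
FOC: (2*3 + 2.0)*x = -8 + 2.0*(-2.4783 + 1.3336)
x^{k+1} = -1.2862
Step 2: z-update.
Minimize 8*z^2 + 10*z + (2.0/2)*(-1.2862 - z - 1.3336)^2
FOC: (2*8 + 2.0)*z = -10 + 2.0*(-1.2862 - 1.3336)
z^{k+1} = -0.8466
Step 3: u-update.
u^{k+1} = -1.3336 - 1.2862 + 0.8466 = -1.7731
Step 4: Primal residual = |-1.2862 + 0.8466| = 0.4395


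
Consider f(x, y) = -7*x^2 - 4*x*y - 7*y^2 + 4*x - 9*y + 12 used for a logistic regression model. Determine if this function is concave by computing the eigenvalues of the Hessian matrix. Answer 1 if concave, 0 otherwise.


The Hessian of f(x,y) = -7*x^2 - 4*x*y - 7*y^2 + 4*x - 9*y + 12 is:
H = [[-14, -4], [-4, -14]]
Trace = -14 - 14 = -28
Determinant = -14*-14 - (-4)^2 = 180
Discriminant = (-28)^2 - 4*180 = 64.0
Eigenvalues: lambda_1 = -18.0, lambda_2 = -10.0
The function is concave.

1


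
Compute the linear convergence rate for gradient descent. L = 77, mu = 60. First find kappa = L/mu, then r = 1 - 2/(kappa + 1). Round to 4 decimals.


Step 1: Compute the condition number.
kappa = L/mu = 77/60 = 1.2833
Step 2: Compute the convergence rate.
r = 1 - 2/(kappa + 1) = 1 - 2*mu/(L + mu) = (L - mu)/(L + mu) = 17/137 = 0.1241


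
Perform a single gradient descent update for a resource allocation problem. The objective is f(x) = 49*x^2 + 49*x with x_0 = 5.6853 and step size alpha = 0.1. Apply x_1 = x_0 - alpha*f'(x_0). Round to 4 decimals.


We compute the gradient at x_0 and apply the update.
f'(x) = 98*x + 49
f'(5.6853) = 98*5.6853 + 49 = 606.1594
x_1 = 5.6853 - 0.1*606.1594 = -54.9306


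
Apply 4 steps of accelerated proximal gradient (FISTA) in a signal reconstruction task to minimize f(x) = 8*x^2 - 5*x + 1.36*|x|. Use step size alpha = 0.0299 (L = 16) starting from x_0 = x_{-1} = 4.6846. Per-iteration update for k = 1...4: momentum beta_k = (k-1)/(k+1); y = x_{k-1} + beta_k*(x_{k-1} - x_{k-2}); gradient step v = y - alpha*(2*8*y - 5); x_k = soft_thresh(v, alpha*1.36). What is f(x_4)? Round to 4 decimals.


FISTA on f(x) = 8*x^2 - 5*x + 1.36*|x|
L = 16, alpha = 0.0299
Iteration 1: beta = 0.0, y = 4.6846 + 0.0*(4.6846 - 4.6846) = 4.6846
  grad(y) = 69.9536, v = y - alpha*grad = 2.593
  prox(v) = soft_thresh(2.593, 0.0407) = 2.5523
Iteration 2: beta = 0.3333, y = 2.5523 + 0.3333*(2.5523 - 4.6846) = 1.8416
  grad(y) = 24.465, v = y - alpha*grad = 1.1101
  prox(v) = soft_thresh(1.1101, 0.0407) = 1.0694
Iteration 3: beta = 0.5, y = 1.0694 + 0.5*(1.0694 - 2.5523) = 0.3279
  grad(y) = 0.2469, v = y - alpha*grad = 0.3205
  prox(v) = soft_thresh(0.3205, 0.0407) = 0.2799
Iteration 4: beta = 0.6, y = 0.2799 + 0.6*(0.2799 - 1.0694) = -0.1938
  grad(y) = -8.1011, v = y - alpha*grad = 0.0484
  prox(v) = soft_thresh(0.0484, 0.0407) = 0.0077
f(x_4) = 8*0.0077^2 - 5*0.0077 + 1.36*|0.0077| = -0.0277


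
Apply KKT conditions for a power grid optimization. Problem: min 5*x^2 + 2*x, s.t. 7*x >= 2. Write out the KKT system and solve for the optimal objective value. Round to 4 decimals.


Step 1: Try lambda = 0 (constraint inactive).
x_unc = -2/(2*5) = -0.2
Check: 7*-0.2 = -1.4 < 2 -- violated!
Step 2: Constraint must be active: 7*x = 2
x* = 2/7 = 0.2857 (rounded; the exact value 2/7 is used below)
lambda = (2*5*(2/7) + 2)/7 = 0.6939
Step 3: Compute optimal value.
f(x*) = 5*(2/7)^2 + 2*(2/7) = 0.9796


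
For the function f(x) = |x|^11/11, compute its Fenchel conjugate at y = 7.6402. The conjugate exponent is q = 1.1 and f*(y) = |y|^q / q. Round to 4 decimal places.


The conjugate exponent q satisfies 1/p + 1/q = 1.
p = 11, so q = 11/(11 - 1) = 1.1
|y|^q = 7.6402^1.1 = 9.363
f*(7.6402) = 9.363 / 1.1 = 8.5118


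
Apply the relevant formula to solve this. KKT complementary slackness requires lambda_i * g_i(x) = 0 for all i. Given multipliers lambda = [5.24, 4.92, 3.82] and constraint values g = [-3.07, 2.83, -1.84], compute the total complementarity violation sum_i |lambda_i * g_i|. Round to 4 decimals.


KKT complementary slackness check:
lambda_1 * g_1 = 5.24 * -3.07 = -16.0868
lambda_2 * g_2 = 4.92 * 2.83 = 13.9236
lambda_3 * g_3 = 3.82 * -1.84 = -7.0288
Total violation = 16.0868 + 13.9236 + 7.0288 = 37.0392


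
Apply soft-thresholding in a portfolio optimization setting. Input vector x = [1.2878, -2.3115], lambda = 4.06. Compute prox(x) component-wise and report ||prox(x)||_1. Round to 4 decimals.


Soft-thresholding with lambda = 4.06:
prox(1.2878) = sign(1.2878)*max(|1.2878| - 4.06, 0) = 0.0
prox(-2.3115) = sign(-2.3115)*max(|-2.3115| - 4.06, 0) = 0.0
prox(x) = [0.0, 0.0]
||prox(x)||_1 = 0.0 + 0.0 = 0.0


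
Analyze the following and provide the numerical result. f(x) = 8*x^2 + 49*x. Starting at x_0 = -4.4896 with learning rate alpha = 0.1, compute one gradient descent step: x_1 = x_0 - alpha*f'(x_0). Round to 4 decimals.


We compute the gradient at x_0 and apply the update.
f'(x) = 16*x + 49
f'(-4.4896) = 16*-4.4896 + 49 = -22.8336
x_1 = -4.4896 - 0.1*-22.8336 = -2.2062


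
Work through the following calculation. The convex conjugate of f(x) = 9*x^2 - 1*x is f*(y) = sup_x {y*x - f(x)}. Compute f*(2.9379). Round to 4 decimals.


f*(y) = sup_x {y*x - a*x^2 - b*x} = sup_x {(y-b)*x - a*x^2}
FOC: (y - b) - 2a*x = 0 => x* = (y - b)/(2a)
x* = (2.9379 + 1)/(2*9) = 0.2188
f*(2.9379) = (y-b)^2/(4a) = (2.9379 + 1)^2/(4*9)
= 15.5071/36 = 0.4308


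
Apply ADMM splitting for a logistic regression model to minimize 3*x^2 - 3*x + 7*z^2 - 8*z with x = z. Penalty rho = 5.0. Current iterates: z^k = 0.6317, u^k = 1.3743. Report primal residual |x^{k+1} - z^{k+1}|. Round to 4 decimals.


ADMM iteration with rho = 5.0, z^k = 0.6317, u^k = 1.3743
Step 1: x-update.
Minimize 3*x^2 - 3*x + (5.0/2)*(x - 0.6317 + 1.3743)^2
FOC: (2*3 + 5.0)*x = 3 + 5.0*(0.6317 - 1.3743)
x^{k+1} = -0.0648
Step 2: z-update.
Minimize 7*z^2 - 8*z + (5.0/2)*(-0.0648 - z + 1.3743)^2
FOC: (2*7 + 5.0)*z = 8 + 5.0*(-0.0648 + 1.3743)
z^{k+1} = 0.7657
Step 3: u-update.
u^{k+1} = 1.3743 - 0.0648 - 0.7657 = 0.5438
Step 4: Primal residual = |-0.0648 - 0.7657| = 0.8305


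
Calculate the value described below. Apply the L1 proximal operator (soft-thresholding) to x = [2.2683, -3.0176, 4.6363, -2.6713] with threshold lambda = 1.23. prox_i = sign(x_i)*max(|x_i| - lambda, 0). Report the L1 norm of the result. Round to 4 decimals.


Soft-thresholding with lambda = 1.23:
prox(2.2683) = sign(2.2683)*max(|2.2683| - 1.23, 0) = 1.0383
prox(-3.0176) = sign(-3.0176)*max(|-3.0176| - 1.23, 0) = -1.7876
prox(4.6363) = sign(4.6363)*max(|4.6363| - 1.23, 0) = 3.4063
prox(-2.6713) = sign(-2.6713)*max(|-2.6713| - 1.23, 0) = -1.4413
prox(x) = [1.0383, -1.7876, 3.4063, -1.4413]
||prox(x)||_1 = 1.0383 + 1.7876 + 3.4063 + 1.4413 = 7.6735


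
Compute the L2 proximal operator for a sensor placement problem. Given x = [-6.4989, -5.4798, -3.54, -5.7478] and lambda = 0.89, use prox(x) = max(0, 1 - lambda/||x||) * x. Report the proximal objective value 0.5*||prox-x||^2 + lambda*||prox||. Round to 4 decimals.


Step 1: Compute ||x||.
||x|| = 10.8551
Step 2: Compute scaling factor.
scale = max(0, 1 - 0.89/10.8551) = 0.918
Step 3: prox(x) = [-5.9661, -5.0305, -3.2498, -5.2765]
||prox(x)|| = 9.9651
Step 4: Proximal objective.
0.5*||prox-x||^2 = 0.3961
lambda*||prox|| = 8.8689
Total = 9.265


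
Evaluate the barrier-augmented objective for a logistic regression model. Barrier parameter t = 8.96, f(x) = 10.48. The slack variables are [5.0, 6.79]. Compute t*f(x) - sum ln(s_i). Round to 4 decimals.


Step 1: Compute log-barrier.
ln values: [1.6094, 1.9155]
phi = -(1.6094 + 1.9155) = -3.5249
Step 2: Compute augmented objective.
t*f(x) = 8.96*10.48 = 93.9008
Total = 93.9008 - 3.5249 = 90.3759


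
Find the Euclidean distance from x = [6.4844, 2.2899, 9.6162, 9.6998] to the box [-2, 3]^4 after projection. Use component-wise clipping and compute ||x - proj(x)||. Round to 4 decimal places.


Project each component onto [-2, 3].
clip(6.4844) = 3.0, clip(2.2899) = 2.2899, clip(9.6162) = 3.0, clip(9.6998) = 3.0
Projection = [3.0, 2.2899, 3.0, 3.0]
Squared diffs: [12.141, 0.0, 43.7741, 44.8873]
Distance = sqrt(100.8024) = 10.04


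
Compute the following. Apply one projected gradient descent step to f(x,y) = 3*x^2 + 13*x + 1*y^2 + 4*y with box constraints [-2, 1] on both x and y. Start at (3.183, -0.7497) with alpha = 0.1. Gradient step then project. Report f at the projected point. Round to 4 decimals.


Step 1: Compute gradient at (3.183, -0.7497).
grad_x = 2*3*3.183 + 13 = 32.098
grad_y = 2*1*-0.7497 + 4 = 2.5006
Step 2: Gradient step.
x_raw = 3.183 - 0.1*32.098 = -0.0268
y_raw = -0.7497 - 0.1*2.5006 = -0.9998
Step 3: Project onto [-2, 1].
x_proj = clip(-0.0268) = -0.0268
y_proj = clip(-0.9998) = -0.9998
Step 4: Evaluate f.
f(-0.0268, -0.9998) = -3.3458


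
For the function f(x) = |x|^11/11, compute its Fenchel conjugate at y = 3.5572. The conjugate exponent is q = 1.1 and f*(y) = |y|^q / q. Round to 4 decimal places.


The conjugate exponent q satisfies 1/p + 1/q = 1.
p = 11, so q = 11/(11 - 1) = 1.1
|y|^q = 3.5572^1.1 = 4.0385
f*(3.5572) = 4.0385 / 1.1 = 3.6714


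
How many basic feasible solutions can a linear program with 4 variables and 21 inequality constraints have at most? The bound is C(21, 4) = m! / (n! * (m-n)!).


Each vertex corresponds to some choice of n active constraints out of m, so the number of vertices is at most C(m, n) = m! / (n!(m-n)!).
m = 21, n = 4
Numerator: 21 * 20 * 19 * 18
Denominator: 4! = 24
C(21, 4) = 5985


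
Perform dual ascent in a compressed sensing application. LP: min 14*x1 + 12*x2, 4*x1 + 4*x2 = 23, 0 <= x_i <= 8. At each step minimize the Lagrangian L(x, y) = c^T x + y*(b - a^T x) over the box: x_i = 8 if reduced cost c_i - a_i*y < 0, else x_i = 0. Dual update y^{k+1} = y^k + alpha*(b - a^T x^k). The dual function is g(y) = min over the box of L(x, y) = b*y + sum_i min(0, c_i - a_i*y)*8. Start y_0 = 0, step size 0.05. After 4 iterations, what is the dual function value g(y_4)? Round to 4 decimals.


Dual ascent for LP: min 14*x1 + 12*x2, 4*x1 + 4*x2 = 23, 0 <= x_i <= 8
Step 1: y^k = 0.0, reduced costs: (14.0, 12.0)
  x^k = (0.0, 0.0), subgradient = b - a^T x = 23.0
  y^{k+1} = 0.0 + 0.05*23.0 = 1.15
Step 2: y^k = 1.15, reduced costs: (9.4, 7.4)
  x^k = (0.0, 0.0), subgradient = b - a^T x = 23.0
  y^{k+1} = 1.15 + 0.05*23.0 = 2.3
Step 3: y^k = 2.3, reduced costs: (4.8, 2.8)
  x^k = (0.0, 0.0), subgradient = b - a^T x = 23.0
  y^{k+1} = 2.3 + 0.05*23.0 = 3.45
Step 4: y^k = 3.45, reduced costs: (0.2, -1.8)
  x^k = (0.0, 8.0), subgradient = b - a^T x = -9.0
  y^{k+1} = 3.45 + 0.05*-9.0 = 3.0
Dual objective at y_4 = 3.0: reduced costs (2.0, 0.0), box minimizer x = (0.0, 0.0)
g(y_4) = b*y + (c1 - a1*y)*x1 + (c2 - a2*y)*x2 = 23*3.0 + 2.0*0.0 + 0.0*0.0 = 69.0 + 0.0 + 0.0 = 69.0


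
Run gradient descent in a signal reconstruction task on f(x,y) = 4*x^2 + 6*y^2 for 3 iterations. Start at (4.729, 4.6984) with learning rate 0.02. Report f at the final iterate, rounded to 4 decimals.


Gradient descent on f(x,y) = 4*x^2 + 6*y^2.
Starting point: (4.729, 4.6984), alpha = 0.02
Step 1: grad_x = 2*4*4.729 = 37.832, grad_y = 2*6*4.6984 = 56.3808
  x_1 = 4.729 - 0.02*37.832 = 3.9724
  y_1 = 4.6984 - 0.02*56.3808 = 3.5708
Step 2: grad_x = 2*4*3.9724 = 31.7789, grad_y = 2*6*3.5708 = 42.8494
  x_2 = 3.9724 - 0.02*31.7789 = 3.3368
  y_2 = 3.5708 - 0.02*42.8494 = 2.7138
Step 3: grad_x = 2*4*3.3368 = 26.6943, grad_y = 2*6*2.7138 = 32.5656
  x_3 = 3.3368 - 0.02*26.6943 = 2.8029
  y_3 = 2.7138 - 0.02*32.5656 = 2.0625
f(2.8029, 2.0625) = 4*2.8029^2 + 6*2.0625^2 = 56.948


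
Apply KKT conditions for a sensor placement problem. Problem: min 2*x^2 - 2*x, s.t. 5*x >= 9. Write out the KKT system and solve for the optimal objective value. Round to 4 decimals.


Step 1: Try lambda = 0 (constraint inactive).
x_unc = 2/(2*2) = 0.5
Check: 5*0.5 = 2.5 < 9 -- violated!
Step 2: Constraint must be active: 5*x = 9
x* = 9/5 = 1.8
lambda = (2*2*1.8 - 2)/5 = 1.04
Step 3: Compute optimal value.
f(x*) = 2*1.8^2 - 2*1.8 = 2.88


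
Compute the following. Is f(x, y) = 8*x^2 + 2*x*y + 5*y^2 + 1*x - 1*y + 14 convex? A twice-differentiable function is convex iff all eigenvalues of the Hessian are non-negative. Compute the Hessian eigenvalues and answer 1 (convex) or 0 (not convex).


The Hessian of f(x,y) = 8*x^2 + 2*x*y + 5*y^2 + 1*x - 1*y + 14 is:
H = [[16, 2], [2, 10]]
Trace = 16 + 10 = 26
Determinant = 16*10 - (2)^2 = 156
Discriminant = (26)^2 - 4*156 = 52.0
Eigenvalues: lambda_1 = 9.3944, lambda_2 = 16.6056
The function is convex.

1


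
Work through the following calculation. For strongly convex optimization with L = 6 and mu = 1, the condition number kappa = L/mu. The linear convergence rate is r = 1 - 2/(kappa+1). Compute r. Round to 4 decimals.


Step 1: Compute the condition number.
kappa = L/mu = 6/1 = 6.0
Step 2: Compute the convergence rate.
r = 1 - 2/(kappa + 1) = 1 - 2*mu/(L + mu) = (L - mu)/(L + mu) = 5/7 = 0.7143


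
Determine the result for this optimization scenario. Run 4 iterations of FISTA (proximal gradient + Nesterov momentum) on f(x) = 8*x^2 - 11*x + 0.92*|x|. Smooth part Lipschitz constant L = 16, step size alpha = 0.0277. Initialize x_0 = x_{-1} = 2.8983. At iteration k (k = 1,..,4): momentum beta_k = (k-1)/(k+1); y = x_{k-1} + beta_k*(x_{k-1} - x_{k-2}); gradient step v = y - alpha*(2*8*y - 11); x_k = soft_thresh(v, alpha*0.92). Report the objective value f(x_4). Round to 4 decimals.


FISTA on f(x) = 8*x^2 - 11*x + 0.92*|x|
L = 16, alpha = 0.0277
Iteration 1: beta = 0.0, y = 2.8983 + 0.0*(2.8983 - 2.8983) = 2.8983
  grad(y) = 35.3728, v = y - alpha*grad = 1.9185
  prox(v) = soft_thresh(1.9185, 0.0255) = 1.893
Iteration 2: beta = 0.3333, y = 1.893 + 0.3333*(1.893 - 2.8983) = 1.5579
  grad(y) = 13.9262, v = y - alpha*grad = 1.1721
  prox(v) = soft_thresh(1.1721, 0.0255) = 1.1466
Iteration 3: beta = 0.5, y = 1.1466 + 0.5*(1.1466 - 1.893) = 0.7735
  grad(y) = 1.3756, v = y - alpha*grad = 0.7354
  prox(v) = soft_thresh(0.7354, 0.0255) = 0.7099
Iteration 4: beta = 0.6, y = 0.7099 + 0.6*(0.7099 - 1.1466) = 0.4478
  grad(y) = -3.8347, v = y - alpha*grad = 0.5541
  prox(v) = soft_thresh(0.5541, 0.0255) = 0.5286
f(x_4) = 8*0.5286^2 - 11*0.5286 + 0.92*|0.5286| = -3.0929


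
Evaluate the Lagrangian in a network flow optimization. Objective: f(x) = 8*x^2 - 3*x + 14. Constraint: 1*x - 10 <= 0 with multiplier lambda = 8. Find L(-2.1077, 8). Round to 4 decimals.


Step 1: Evaluate f(x).
f(-2.1077) = 8*(-2.1077)^2 - 3*(-2.1077) + 14 = 55.8623
Step 2: Evaluate g(x).
g(-2.1077) = 1*-2.1077 - 10 = -12.1077
Step 3: Compute Lagrangian.
L = 55.8623 + 8*-12.1077 = -40.9993


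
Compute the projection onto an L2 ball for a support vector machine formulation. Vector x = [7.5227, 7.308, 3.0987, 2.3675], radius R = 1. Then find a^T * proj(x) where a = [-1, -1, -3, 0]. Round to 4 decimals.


Step 1: Compute ||x|| (intermediates to 6 decimals).
||x|| = sqrt(7.5227^2 + 7.308^2 + 3.0987^2 + 2.3675^2) = 11.189499
Step 2: Project.
Since ||x|| > R, scale = R/||x|| = 1/11.189499 = 0.08937, proj(x) = scale * x
proj(x) = [0.672304, 0.653116, 0.276931, 0.211583]
Step 3: Dot product.
a^T * proj(x) = -1*0.672304 - 1*0.653116 - 3*0.276931 + 0*0.211583 = -2.1562


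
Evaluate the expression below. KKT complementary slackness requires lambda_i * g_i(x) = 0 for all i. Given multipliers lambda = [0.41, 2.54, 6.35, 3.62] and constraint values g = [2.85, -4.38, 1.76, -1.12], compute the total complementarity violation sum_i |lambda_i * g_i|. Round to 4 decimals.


KKT complementary slackness check:
lambda_1 * g_1 = 0.41 * 2.85 = 1.1685
lambda_2 * g_2 = 2.54 * -4.38 = -11.1252
lambda_3 * g_3 = 6.35 * 1.76 = 11.176
lambda_4 * g_4 = 3.62 * -1.12 = -4.0544
Total violation = 1.1685 + 11.1252 + 11.176 + 4.0544 = 27.5241


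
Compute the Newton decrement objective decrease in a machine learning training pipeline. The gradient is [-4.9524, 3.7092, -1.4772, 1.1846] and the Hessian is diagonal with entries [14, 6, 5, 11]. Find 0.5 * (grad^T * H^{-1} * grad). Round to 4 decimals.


Step 1: H is diagonal, so H^(-1) * g = [-0.3537, 0.6182, -0.2954, 0.1077].
Step 2: g^T H^(-1) g = sum_i g_i^2 / H_ii
  = (-4.9524)^2/14 + (3.7092)^2/6 + (-1.4772)^2/5 + (1.1846)^2/11
  = 1.7519 + 2.293 + 0.4364 + 0.1276 = 4.6089
Step 3: Objective decrease = 0.5 * g^T H^(-1) g = 2.3044


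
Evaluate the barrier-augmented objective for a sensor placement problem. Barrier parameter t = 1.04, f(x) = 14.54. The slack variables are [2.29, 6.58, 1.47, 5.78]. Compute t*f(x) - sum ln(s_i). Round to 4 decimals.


Step 1: Compute log-barrier.
ln values: [0.8286, 1.884, 0.3853, 1.7544]
phi = -(0.8286 + 1.884 + 0.3853 + 1.7544) = -4.8523
Step 2: Compute augmented objective.
t*f(x) = 1.04*14.54 = 15.1216
Total = 15.1216 - 4.8523 = 10.2693


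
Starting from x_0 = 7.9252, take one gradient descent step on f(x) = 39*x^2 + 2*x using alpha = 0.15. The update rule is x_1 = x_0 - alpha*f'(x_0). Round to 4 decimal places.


We compute the gradient at x_0 and apply the update.
f'(x) = 78*x + 2
f'(7.9252) = 78*7.9252 + 2 = 620.1656
x_1 = 7.9252 - 0.15*620.1656 = -85.0996


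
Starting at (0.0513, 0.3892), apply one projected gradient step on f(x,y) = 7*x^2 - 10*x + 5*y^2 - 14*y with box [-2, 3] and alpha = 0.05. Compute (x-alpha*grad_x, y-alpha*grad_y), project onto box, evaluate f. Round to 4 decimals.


Step 1: Compute gradient at (0.0513, 0.3892).
grad_x = 2*7*0.0513 - 10 = -9.2818
grad_y = 2*5*0.3892 - 14 = -10.108
Step 2: Gradient step.
x_raw = 0.0513 - 0.05*-9.2818 = 0.5154
y_raw = 0.3892 - 0.05*-10.108 = 0.8946
Step 3: Project onto [-2, 3].
x_proj = clip(0.5154) = 0.5154
y_proj = clip(0.8946) = 0.8946
Step 4: Evaluate f.
f(0.5154, 0.8946) = -11.8174


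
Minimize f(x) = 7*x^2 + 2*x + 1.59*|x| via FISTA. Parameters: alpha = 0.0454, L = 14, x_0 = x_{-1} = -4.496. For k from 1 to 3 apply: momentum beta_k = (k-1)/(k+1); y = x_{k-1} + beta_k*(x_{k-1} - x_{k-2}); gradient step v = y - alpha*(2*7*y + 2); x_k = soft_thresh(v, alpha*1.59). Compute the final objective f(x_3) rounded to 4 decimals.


FISTA on f(x) = 7*x^2 + 2*x + 1.59*|x|
L = 14, alpha = 0.0454
Iteration 1: beta = 0.0, y = -4.496 + 0.0*(-4.496 + 4.496) = -4.496
  grad(y) = -60.944, v = y - alpha*grad = -1.7291
  prox(v) = soft_thresh(-1.7291, 0.0722) = -1.657
Iteration 2: beta = 0.3333, y = -1.657 + 0.3333*(-1.657 + 4.496) = -0.7106
  grad(y) = -7.9485, v = y - alpha*grad = -0.3497
  prox(v) = soft_thresh(-0.3497, 0.0722) = -0.2776
Iteration 3: beta = 0.5, y = -0.2776 + 0.5*(-0.2776 + 1.657) = 0.4121
  grad(y) = 7.7699, v = y - alpha*grad = 0.0594
  prox(v) = soft_thresh(0.0594, 0.0722) = 0.0
f(x_3) = 7*0.0^2 + 2*0.0 + 1.59*|0.0| = 0.0


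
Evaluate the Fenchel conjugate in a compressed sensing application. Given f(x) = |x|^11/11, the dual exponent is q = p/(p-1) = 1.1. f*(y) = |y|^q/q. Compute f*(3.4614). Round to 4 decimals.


The conjugate exponent q satisfies 1/p + 1/q = 1.
p = 11, so q = 11/(11 - 1) = 1.1
|y|^q = 3.4614^1.1 = 3.919
f*(3.4614) = 3.919 / 1.1 = 3.5627


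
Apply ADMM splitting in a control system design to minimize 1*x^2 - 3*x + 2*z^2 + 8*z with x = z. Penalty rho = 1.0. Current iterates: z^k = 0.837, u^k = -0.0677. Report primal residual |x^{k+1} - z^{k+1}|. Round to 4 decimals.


ADMM iteration with rho = 1.0, z^k = 0.837, u^k = -0.0677
Step 1: x-update.
Minimize 1*x^2 - 3*x + (1.0/2)*(x - 0.837 - 0.0677)^2
FOC: (2*1 + 1.0)*x = 3 + 1.0*(0.837 + 0.0677)
x^{k+1} = 1.3016
Step 2: z-update.
Minimize 2*z^2 + 8*z + (1.0/2)*(1.3016 - z - 0.0677)^2
FOC: (2*2 + 1.0)*z = -8 + 1.0*(1.3016 - 0.0677)
z^{k+1} = -1.3532
Step 3: u-update.
u^{k+1} = -0.0677 + 1.3016 + 1.3532 = 2.5871
Step 4: Primal residual = |1.3016 + 1.3532| = 2.6548


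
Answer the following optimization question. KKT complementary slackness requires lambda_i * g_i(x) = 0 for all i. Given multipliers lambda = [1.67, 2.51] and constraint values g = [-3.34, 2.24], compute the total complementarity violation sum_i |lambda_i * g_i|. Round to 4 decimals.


KKT complementary slackness check:
lambda_1 * g_1 = 1.67 * -3.34 = -5.5778
lambda_2 * g_2 = 2.51 * 2.24 = 5.6224
Total violation = 5.5778 + 5.6224 = 11.2002


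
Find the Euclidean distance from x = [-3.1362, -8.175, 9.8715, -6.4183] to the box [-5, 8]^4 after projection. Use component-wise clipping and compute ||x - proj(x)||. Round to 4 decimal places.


Project each component onto [-5, 8].
clip(-3.1362) = -3.1362, clip(-8.175) = -5.0, clip(9.8715) = 8.0, clip(-6.4183) = -5.0
Projection = [-3.1362, -5.0, 8.0, -5.0]
Squared diffs: [0.0, 10.0806, 3.5025, 2.0116]
Distance = sqrt(15.5947) = 3.949


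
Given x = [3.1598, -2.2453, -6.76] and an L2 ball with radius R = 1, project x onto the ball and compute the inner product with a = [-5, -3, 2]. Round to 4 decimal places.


Step 1: Compute ||x|| (intermediates to 6 decimals).
||x|| = sqrt(3.1598^2 + (-2.2453)^2 + (-6.76)^2) = 7.792516
Step 2: Project.
Since ||x|| > R, scale = R/||x|| = 1/7.792516 = 0.128328, proj(x) = scale * x
proj(x) = [0.405491, -0.288135, -0.867497]
Step 3: Dot product.
a^T * proj(x) = -5*0.405491 - 3*(-0.288135) + 2*(-0.867497) = -2.898


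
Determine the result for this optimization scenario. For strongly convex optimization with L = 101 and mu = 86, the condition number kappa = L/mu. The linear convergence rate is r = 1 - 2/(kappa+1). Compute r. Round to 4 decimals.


Step 1: Compute the condition number.
kappa = L/mu = 101/86 = 1.1744
Step 2: Compute the convergence rate.
r = 1 - 2/(kappa + 1) = 1 - 2*mu/(L + mu) = (L - mu)/(L + mu) = 15/187 = 0.0802


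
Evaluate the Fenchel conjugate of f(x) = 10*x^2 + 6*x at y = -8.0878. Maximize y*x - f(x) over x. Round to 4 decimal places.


f*(y) = sup_x {y*x - a*x^2 - b*x} = sup_x {(y-b)*x - a*x^2}
FOC: (y - b) - 2a*x = 0 => x* = (y - b)/(2a)
x* = (-8.0878 - 6)/(2*10) = -0.7044
f*(-8.0878) = (y-b)^2/(4a) = (-8.0878 - 6)^2/(4*10)
= 198.4661/40 = 4.9617


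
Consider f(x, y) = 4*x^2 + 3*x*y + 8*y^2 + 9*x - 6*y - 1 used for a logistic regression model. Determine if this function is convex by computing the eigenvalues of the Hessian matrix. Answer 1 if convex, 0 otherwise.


The Hessian of f(x,y) = 4*x^2 + 3*x*y + 8*y^2 + 9*x - 6*y - 1 is:
H = [[8, 3], [3, 16]]
Trace = 8 + 16 = 24
Determinant = 8*16 - (3)^2 = 119
Discriminant = (24)^2 - 4*119 = 100.0
Eigenvalues: lambda_1 = 7.0, lambda_2 = 17.0
The function is convex.

1


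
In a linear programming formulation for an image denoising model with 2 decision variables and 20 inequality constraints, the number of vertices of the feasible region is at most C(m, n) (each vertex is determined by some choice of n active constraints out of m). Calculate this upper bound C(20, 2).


Each vertex corresponds to some choice of n active constraints out of m, so the number of vertices is at most C(m, n) = m! / (n!(m-n)!).
m = 20, n = 2
Numerator: 20 * 19
Denominator: 2! = 2
C(20, 2) = 190


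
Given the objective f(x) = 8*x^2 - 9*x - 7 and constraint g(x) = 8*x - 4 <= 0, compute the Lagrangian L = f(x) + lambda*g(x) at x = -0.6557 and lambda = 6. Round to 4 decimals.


Step 1: Evaluate f(x).
f(-0.6557) = 8*(-0.6557)^2 - 9*(-0.6557) - 7 = 2.3408
Step 2: Evaluate g(x).
g(-0.6557) = 8*-0.6557 - 4 = -9.2456
Step 3: Compute Lagrangian.
L = 2.3408 + 6*-9.2456 = -53.1328


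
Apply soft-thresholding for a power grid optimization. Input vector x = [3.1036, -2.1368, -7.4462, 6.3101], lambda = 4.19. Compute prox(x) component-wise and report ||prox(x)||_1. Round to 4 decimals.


Soft-thresholding with lambda = 4.19:
prox(3.1036) = sign(3.1036)*max(|3.1036| - 4.19, 0) = 0.0
prox(-2.1368) = sign(-2.1368)*max(|-2.1368| - 4.19, 0) = 0.0
prox(-7.4462) = sign(-7.4462)*max(|-7.4462| - 4.19, 0) = -3.2562
prox(6.3101) = sign(6.3101)*max(|6.3101| - 4.19, 0) = 2.1201
prox(x) = [0.0, 0.0, -3.2562, 2.1201]
||prox(x)||_1 = 0.0 + 0.0 + 3.2562 + 2.1201 = 5.3763


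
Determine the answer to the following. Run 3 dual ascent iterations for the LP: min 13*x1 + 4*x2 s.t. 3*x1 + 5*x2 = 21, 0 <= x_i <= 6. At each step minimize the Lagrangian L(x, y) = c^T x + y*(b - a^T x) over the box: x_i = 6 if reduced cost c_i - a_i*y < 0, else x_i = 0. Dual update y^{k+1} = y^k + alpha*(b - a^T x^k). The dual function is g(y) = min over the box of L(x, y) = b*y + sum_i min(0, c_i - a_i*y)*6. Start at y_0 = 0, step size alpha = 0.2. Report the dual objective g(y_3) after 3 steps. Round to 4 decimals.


Dual ascent for LP: min 13*x1 + 4*x2, 3*x1 + 5*x2 = 21, 0 <= x_i <= 6
Step 1: y^k = 0.0, reduced costs: (13.0, 4.0)
  x^k = (0.0, 0.0), subgradient = b - a^T x = 21.0
  y^{k+1} = 0.0 + 0.2*21.0 = 4.2
Step 2: y^k = 4.2, reduced costs: (0.4, -17.0)
  x^k = (0.0, 6.0), subgradient = b - a^T x = -9.0
  y^{k+1} = 4.2 + 0.2*-9.0 = 2.4
Step 3: y^k = 2.4, reduced costs: (5.8, -8.0)
  x^k = (0.0, 6.0), subgradient = b - a^T x = -9.0
  y^{k+1} = 2.4 + 0.2*-9.0 = 0.6
Dual objective at y_3 = 0.6: reduced costs (11.2, 1.0), box minimizer x = (0.0, 0.0)
g(y_3) = b*y + (c1 - a1*y)*x1 + (c2 - a2*y)*x2 = 21*0.6 + 11.2*0.0 + 1.0*0.0 = 12.6 + 0.0 + 0.0 = 12.6


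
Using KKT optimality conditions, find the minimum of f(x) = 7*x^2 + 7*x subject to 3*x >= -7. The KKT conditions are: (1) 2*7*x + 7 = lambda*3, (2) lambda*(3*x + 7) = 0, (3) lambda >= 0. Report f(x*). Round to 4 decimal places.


Step 1: Try lambda = 0 (constraint inactive).
Stationarity: 2*7*x + 7 = 0
x* = -7/(2*7) = -0.5
Check constraint: 3*-0.5 = -1.5 >= -7 -- satisfied.
Step 2: Compute optimal value.
f(x*) = 7*(-0.5)^2 + 7*(-0.5) = -1.75


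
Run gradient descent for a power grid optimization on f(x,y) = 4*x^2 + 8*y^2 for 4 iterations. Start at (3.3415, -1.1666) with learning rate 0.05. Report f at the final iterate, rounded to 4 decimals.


Gradient descent on f(x,y) = 4*x^2 + 8*y^2.
Starting point: (3.3415, -1.1666), alpha = 0.05
Step 1: grad_x = 2*4*3.3415 = 26.732, grad_y = 2*8*-1.1666 = -18.6656
  x_1 = 3.3415 - 0.05*26.732 = 2.0049
  y_1 = -1.1666 - 0.05*-18.6656 = -0.2333
Step 2: grad_x = 2*4*2.0049 = 16.0392, grad_y = 2*8*-0.2333 = -3.7331
  x_2 = 2.0049 - 0.05*16.0392 = 1.2029
  y_2 = -0.2333 - 0.05*-3.7331 = -0.0467
Step 3: grad_x = 2*4*1.2029 = 9.6235, grad_y = 2*8*-0.0467 = -0.7466
  x_3 = 1.2029 - 0.05*9.6235 = 0.7218
  y_3 = -0.0467 - 0.05*-0.7466 = -0.0093
Step 4: grad_x = 2*4*0.7218 = 5.7741, grad_y = 2*8*-0.0093 = -0.1493
  x_4 = 0.7218 - 0.05*5.7741 = 0.4331
  y_4 = -0.0093 - 0.05*-0.1493 = -0.0019
f(0.4331, -0.0019) = 4*0.4331^2 + 8*(-0.0019)^2 = 0.7502


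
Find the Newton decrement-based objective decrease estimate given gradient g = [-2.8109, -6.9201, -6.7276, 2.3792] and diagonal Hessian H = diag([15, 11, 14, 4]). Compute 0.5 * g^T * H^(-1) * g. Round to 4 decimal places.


Step 1: H is diagonal, so H^(-1) * g = [-0.1874, -0.6291, -0.4805, 0.5948].
Step 2: g^T H^(-1) g = sum_i g_i^2 / H_ii
  = (-2.8109)^2/15 + (-6.9201)^2/11 + (-6.7276)^2/14 + (2.3792)^2/4
  = 0.5267 + 4.3534 + 3.2329 + 1.4151 = 9.5282
Step 3: Objective decrease = 0.5 * g^T H^(-1) g = 4.7641


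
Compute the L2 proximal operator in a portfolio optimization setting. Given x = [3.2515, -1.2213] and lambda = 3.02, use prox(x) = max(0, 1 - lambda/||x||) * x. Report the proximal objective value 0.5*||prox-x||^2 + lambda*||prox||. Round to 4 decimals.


Step 1: Compute ||x||.
||x|| = 3.4733
Step 2: Compute scaling factor.
scale = max(0, 1 - 3.02/3.4733) = 0.1305
Step 3: prox(x) = [0.4244, -0.1594]
||prox(x)|| = 0.4533
Step 4: Proximal objective.
0.5*||prox-x||^2 = 4.5602
lambda*||prox|| = 1.369
Total = 5.9292


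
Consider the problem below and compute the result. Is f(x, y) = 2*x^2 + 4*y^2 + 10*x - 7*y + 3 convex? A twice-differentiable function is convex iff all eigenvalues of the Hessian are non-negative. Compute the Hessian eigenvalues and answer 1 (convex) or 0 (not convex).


The Hessian of f(x,y) = 2*x^2 + 4*y^2 + 10*x - 7*y + 3 is:
H = [[4, 0], [0, 8]]
Trace = 4 + 8 = 12
Determinant = 4*8 - (0)^2 = 32
Discriminant = (12)^2 - 4*32 = 16.0
Eigenvalues: lambda_1 = 4.0, lambda_2 = 8.0
The function is convex.

1
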